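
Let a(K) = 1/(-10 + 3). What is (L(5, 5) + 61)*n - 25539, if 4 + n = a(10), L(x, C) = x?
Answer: -180687/7 ≈ -25812.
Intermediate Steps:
a(K) = -⅐ (a(K) = 1/(-7) = -⅐)
n = -29/7 (n = -4 - ⅐ = -29/7 ≈ -4.1429)
(L(5, 5) + 61)*n - 25539 = (5 + 61)*(-29/7) - 25539 = 66*(-29/7) - 25539 = -1914/7 - 25539 = -180687/7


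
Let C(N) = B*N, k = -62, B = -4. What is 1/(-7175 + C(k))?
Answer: -1/6927 ≈ -0.00014436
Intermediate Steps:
C(N) = -4*N
1/(-7175 + C(k)) = 1/(-7175 - 4*(-62)) = 1/(-7175 + 248) = 1/(-6927) = -1/6927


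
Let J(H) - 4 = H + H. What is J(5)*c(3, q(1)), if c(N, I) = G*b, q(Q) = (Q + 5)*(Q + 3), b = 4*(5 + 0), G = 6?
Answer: 1680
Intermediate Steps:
b = 20 (b = 4*5 = 20)
J(H) = 4 + 2*H (J(H) = 4 + (H + H) = 4 + 2*H)
q(Q) = (3 + Q)*(5 + Q) (q(Q) = (5 + Q)*(3 + Q) = (3 + Q)*(5 + Q))
c(N, I) = 120 (c(N, I) = 6*20 = 120)
J(5)*c(3, q(1)) = (4 + 2*5)*120 = (4 + 10)*120 = 14*120 = 1680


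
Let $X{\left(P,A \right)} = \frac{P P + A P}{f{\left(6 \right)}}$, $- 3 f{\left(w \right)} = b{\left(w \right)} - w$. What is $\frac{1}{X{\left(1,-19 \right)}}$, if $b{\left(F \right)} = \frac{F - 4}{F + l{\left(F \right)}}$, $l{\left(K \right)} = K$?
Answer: $- \frac{35}{324} \approx -0.10802$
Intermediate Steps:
$b{\left(F \right)} = \frac{-4 + F}{2 F}$ ($b{\left(F \right)} = \frac{F - 4}{F + F} = \frac{-4 + F}{2 F}$)
$f{\left(w \right)} = \frac{w}{3} - \frac{-4 + w}{6 w}$ ($f{\left(w \right)} = - \frac{\frac{-4 + w}{2 w} - w}{3} = - \frac{- w + \frac{-4 + w}{2 w}}{3} = \frac{w}{3} - \frac{-4 + w}{6 w}$)
$X{\left(P,A \right)} = \frac{18 P^{2}}{35} + \frac{18 A P}{35}$ ($X{\left(P,A \right)} = \frac{P P + A P}{\frac{1}{6} \cdot \frac{1}{6} \left(4 - 6 + 2 \cdot 6^{2}\right)} = \frac{P^{2} + A P}{\frac{1}{6} \cdot \frac{1}{6} \left(4 - 6 + 2 \cdot 36\right)} = \frac{P^{2} + A P}{\frac{1}{6} \cdot \frac{1}{6} \left(4 - 6 + 72\right)} = \frac{P^{2} + A P}{\frac{1}{6} \cdot \frac{1}{6} \cdot 70} = \frac{P^{2} + A P}{\frac{35}{18}} = \left(P^{2} + A P\right) \frac{18}{35} = \frac{18 P^{2}}{35} + \frac{18 A P}{35}$)
$\frac{1}{X{\left(1,-19 \right)}} = \frac{1}{\frac{18}{35} \cdot 1 \left(-19 + 1\right)} = \frac{1}{\frac{18}{35} \cdot 1 \left(-18\right)} = \frac{1}{- \frac{324}{35}} = - \frac{35}{324}$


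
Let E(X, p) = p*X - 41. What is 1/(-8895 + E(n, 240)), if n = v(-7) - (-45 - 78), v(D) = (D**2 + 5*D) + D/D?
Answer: 1/24184 ≈ 4.1350e-5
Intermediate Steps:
v(D) = 1 + D**2 + 5*D (v(D) = (D**2 + 5*D) + 1 = 1 + D**2 + 5*D)
n = 138 (n = (1 + (-7)**2 + 5*(-7)) - (-45 - 78) = (1 + 49 - 35) - 1*(-123) = 15 + 123 = 138)
E(X, p) = -41 + X*p (E(X, p) = X*p - 41 = -41 + X*p)
1/(-8895 + E(n, 240)) = 1/(-8895 + (-41 + 138*240)) = 1/(-8895 + (-41 + 33120)) = 1/(-8895 + 33079) = 1/24184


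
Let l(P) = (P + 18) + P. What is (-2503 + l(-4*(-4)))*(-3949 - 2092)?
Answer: 14818573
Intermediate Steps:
l(P) = 18 + 2*P (l(P) = (18 + P) + P = 18 + 2*P)
(-2503 + l(-4*(-4)))*(-3949 - 2092) = (-2503 + (18 + 2*(-4*(-4))))*(-3949 - 2092) = (-2503 + (18 + 2*16))*(-6041) = (-2503 + (18 + 32))*(-6041) = (-2503 + 50)*(-6041) = -2453*(-6041) = 14818573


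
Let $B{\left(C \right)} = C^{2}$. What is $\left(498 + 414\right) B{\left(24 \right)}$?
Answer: $525312$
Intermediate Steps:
$\left(498 + 414\right) B{\left(24 \right)} = \left(498 + 414\right) 24^{2} = 912 \cdot 576 = 525312$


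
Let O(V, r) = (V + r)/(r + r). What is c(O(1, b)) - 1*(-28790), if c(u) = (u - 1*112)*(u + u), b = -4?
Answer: 918601/32 ≈ 28706.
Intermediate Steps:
O(V, r) = (V + r)/(2*r) (O(V, r) = (V + r)/((2*r)) = (V + r)*(1/(2*r)) = (V + r)/(2*r))
c(u) = 2*u*(-112 + u) (c(u) = (u - 112)*(2*u) = (-112 + u)*(2*u) = 2*u*(-112 + u))
c(O(1, b)) - 1*(-28790) = 2*((1/2)*(1 - 4)/(-4))*(-112 + (1/2)*(1 - 4)/(-4)) - 1*(-28790) = 2*((1/2)*(-1/4)*(-3))*(-112 + (1/2)*(-1/4)*(-3)) + 28790 = 2*(3/8)*(-112 + 3/8) + 28790 = 2*(3/8)*(-893/8) + 28790 = -2679/32 + 28790 = 918601/32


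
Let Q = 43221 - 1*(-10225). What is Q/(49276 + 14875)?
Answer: 53446/64151 ≈ 0.83313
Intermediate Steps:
Q = 53446 (Q = 43221 + 10225 = 53446)
Q/(49276 + 14875) = 53446/(49276 + 14875) = 53446/64151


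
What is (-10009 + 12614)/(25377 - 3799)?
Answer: 2605/21578 ≈ 0.12072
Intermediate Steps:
(-10009 + 12614)/(25377 - 3799) = 2605/21578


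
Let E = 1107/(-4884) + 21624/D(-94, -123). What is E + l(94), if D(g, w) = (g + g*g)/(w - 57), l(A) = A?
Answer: -833686169/2371996 ≈ -351.47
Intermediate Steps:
D(g, w) = (g + g**2)/(-57 + w)
E = -1056653793/2371996 (E = 1107/(-4884) + 21624/((-94*(1 - 94)/(-57 - 123))) = 1107*(-1/4884) + 21624/((-94*(-93)/(-180))) = -369/1628 + 21624/((-94*(-1/180)*(-93))) = -369/1628 + 21624/(-1457/30) = -369/1628 + 21624*(-30/1457) = -369/1628 - 648720/1457 = -1056653793/2371996 ≈ -445.47)
E + l(94) = -1056653793/2371996 + 94 = -833686169/2371996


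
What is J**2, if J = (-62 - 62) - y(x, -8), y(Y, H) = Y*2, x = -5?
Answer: 12996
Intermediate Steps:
y(Y, H) = 2*Y
J = -114 (J = (-62 - 62) - 2*(-5) = -124 - 1*(-10) = -124 + 10 = -114)
J**2 = (-114)**2 = 12996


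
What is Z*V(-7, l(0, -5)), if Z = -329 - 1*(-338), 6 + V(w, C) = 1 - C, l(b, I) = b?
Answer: -45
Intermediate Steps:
V(w, C) = -5 - C (V(w, C) = -6 + (1 - C) = -5 - C)
Z = 9 (Z = -329 + 338 = 9)
Z*V(-7, l(0, -5)) = 9*(-5 - 1*0) = 9*(-5 + 0) = 9*(-5) = -45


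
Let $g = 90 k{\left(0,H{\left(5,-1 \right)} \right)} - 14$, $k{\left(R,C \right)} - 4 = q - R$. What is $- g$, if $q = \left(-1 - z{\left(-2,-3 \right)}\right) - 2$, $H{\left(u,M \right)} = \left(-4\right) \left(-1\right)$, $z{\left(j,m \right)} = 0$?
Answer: $-76$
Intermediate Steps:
$H{\left(u,M \right)} = 4$
$q = -3$ ($q = \left(-1 - 0\right) - 2 = \left(-1 + 0\right) - 2 = -1 - 2 = -3$)
$k{\left(R,C \right)} = 1 - R$ ($k{\left(R,C \right)} = 4 - \left(3 + R\right) = 1 - R$)
$g = 76$ ($g = 90 \left(1 - 0\right) - 14 = 90 \left(1 + 0\right) - 14 = 90 \cdot 1 - 14 = 90 - 14 = 76$)
$- g = \left(-1\right) 76 = -76$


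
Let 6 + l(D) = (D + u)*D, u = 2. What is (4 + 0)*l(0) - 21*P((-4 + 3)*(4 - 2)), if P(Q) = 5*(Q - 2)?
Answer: 396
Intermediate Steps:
l(D) = -6 + D*(2 + D) (l(D) = -6 + (D + 2)*D = -6 + (2 + D)*D = -6 + D*(2 + D))
P(Q) = -10 + 5*Q (P(Q) = 5*(-2 + Q) = -10 + 5*Q)
(4 + 0)*l(0) - 21*P((-4 + 3)*(4 - 2)) = (4 + 0)*(-6 + 0² + 2*0) - 21*(-10 + 5*((-4 + 3)*(4 - 2))) = 4*(-6 + 0 + 0) - 21*(-10 + 5*(-1*2)) = 4*(-6) - 21*(-10 + 5*(-2)) = -24 - 21*(-10 - 10) = -24 - 21*(-20) = -24 + 420 = 396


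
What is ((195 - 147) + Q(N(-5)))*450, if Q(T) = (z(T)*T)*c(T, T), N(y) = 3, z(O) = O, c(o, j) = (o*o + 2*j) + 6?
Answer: 106650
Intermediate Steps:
c(o, j) = 6 + o² + 2*j (c(o, j) = (o² + 2*j) + 6 = 6 + o² + 2*j)
Q(T) = T²*(6 + T² + 2*T) (Q(T) = (T*T)*(6 + T² + 2*T) = T²*(6 + T² + 2*T))
((195 - 147) + Q(N(-5)))*450 = ((195 - 147) + 3²*(6 + 3² + 2*3))*450 = (48 + 9*(6 + 9 + 6))*450 = (48 + 9*21)*450 = (48 + 189)*450 = 237*450 = 106650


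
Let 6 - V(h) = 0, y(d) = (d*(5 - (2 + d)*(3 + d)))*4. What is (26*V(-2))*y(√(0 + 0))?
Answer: 0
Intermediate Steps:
y(d) = 4*d*(5 - (2 + d)*(3 + d)) (y(d) = (d*(5 - (2 + d)*(3 + d)))*4 = 4*d*(5 - (2 + d)*(3 + d)))
V(h) = 6 (V(h) = 6 - 1*0 = 6 + 0 = 6)
(26*V(-2))*y(√(0 + 0)) = (26*6)*(-4*√(0 + 0)*(1 + (√(0 + 0))² + 5*√(0 + 0))) = 156*(-4*√0*(1 + (√0)² + 5*√0)) = 156*(-4*0*(1 + 0² + 5*0)) = 156*(-4*0*(1 + 0 + 0)) = 156*(-4*0*1) = 156*0 = 0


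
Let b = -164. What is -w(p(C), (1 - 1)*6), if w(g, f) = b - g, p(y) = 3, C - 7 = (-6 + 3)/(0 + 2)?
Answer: 167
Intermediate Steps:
C = 11/2 (C = 7 + (-6 + 3)/(0 + 2) = 7 - 3/2 = 11/2 ≈ 5.5000)
w(g, f) = -164 - g
-w(p(C), (1 - 1)*6) = -(-164 - 1*3) = -(-164 - 3) = -1*(-167) = 167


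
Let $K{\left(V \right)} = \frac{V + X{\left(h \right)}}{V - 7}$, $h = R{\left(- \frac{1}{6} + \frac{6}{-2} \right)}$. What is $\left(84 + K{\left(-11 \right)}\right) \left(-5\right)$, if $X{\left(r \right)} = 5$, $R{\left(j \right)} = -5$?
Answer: $- \frac{1265}{3} \approx -421.67$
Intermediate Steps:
$h = -5$
$K{\left(V \right)} = \frac{5 + V}{-7 + V}$ ($K{\left(V \right)} = \frac{V + 5}{V - 7} = \frac{5 + V}{-7 + V}$)
$\left(84 + K{\left(-11 \right)}\right) \left(-5\right) = \left(84 + \frac{5 - 11}{-7 - 11}\right) \left(-5\right) = \left(84 + \frac{1}{-18} \left(-6\right)\right) \left(-5\right) = \left(84 - - \frac{1}{3}\right) \left(-5\right) = \left(84 + \frac{1}{3}\right) \left(-5\right) = \frac{253}{3} \left(-5\right) = - \frac{1265}{3}$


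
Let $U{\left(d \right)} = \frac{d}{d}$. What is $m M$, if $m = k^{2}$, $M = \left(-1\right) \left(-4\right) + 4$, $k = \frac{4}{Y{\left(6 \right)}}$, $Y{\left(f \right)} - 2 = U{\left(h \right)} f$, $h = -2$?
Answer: $2$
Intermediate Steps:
$U{\left(d \right)} = 1$
$Y{\left(f \right)} = 2 + f$ ($Y{\left(f \right)} = 2 + 1 f = 2 + f$)
$k = \frac{1}{2}$ ($k = \frac{4}{2 + 6} = \frac{4}{8} = 4 \cdot \frac{1}{8} = \frac{1}{2} \approx 0.5$)
$M = 8$ ($M = 4 + 4 = 8$)
$m = \frac{1}{4}$ ($m = \left(\frac{1}{2}\right)^{2} = \frac{1}{4} \approx 0.25$)
$m M = \frac{1}{4} \cdot 8 = 2$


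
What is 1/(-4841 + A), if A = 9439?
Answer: 1/4598 ≈ 0.00021749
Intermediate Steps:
1/(-4841 + A) = 1/(-4841 + 9439) = 1/4598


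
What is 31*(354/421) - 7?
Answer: 8027/421 ≈ 19.066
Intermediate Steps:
31*(354/421) - 7 = 10974/421 - 7 = 8027/421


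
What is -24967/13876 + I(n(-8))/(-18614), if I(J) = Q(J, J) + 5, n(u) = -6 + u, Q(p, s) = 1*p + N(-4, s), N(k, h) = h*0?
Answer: -232305427/129143932 ≈ -1.7988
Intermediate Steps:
N(k, h) = 0
Q(p, s) = p (Q(p, s) = 1*p + 0 = p + 0 = p)
I(J) = 5 + J (I(J) = J + 5 = 5 + J)
-24967/13876 + I(n(-8))/(-18614) = -24967/13876 + (5 + (-6 - 8))/(-18614) = -24967*1/13876 + (5 - 14)*(-1/18614) = -24967/13876 - 9*(-1/18614) = -24967/13876 + 9/18614 = -232305427/129143932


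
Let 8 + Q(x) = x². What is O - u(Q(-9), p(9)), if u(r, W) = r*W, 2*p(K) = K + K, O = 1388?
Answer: 731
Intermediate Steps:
p(K) = K (p(K) = (K + K)/2 = (2*K)/2 = K)
Q(x) = -8 + x²
u(r, W) = W*r
O - u(Q(-9), p(9)) = 1388 - 9*(-8 + (-9)²) = 1388 - 9*(-8 + 81) = 1388 - 9*73 = 1388 - 1*657 = 1388 - 657 = 731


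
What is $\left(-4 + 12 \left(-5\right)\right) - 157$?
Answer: $-221$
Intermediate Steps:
$\left(-4 + 12 \left(-5\right)\right) - 157 = \left(-4 - 60\right) - 157 = -64 - 157 = -221$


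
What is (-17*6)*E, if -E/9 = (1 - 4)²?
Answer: 8262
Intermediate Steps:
E = -81 (E = -9*(1 - 4)² = -9*(-3)² = -9*9 = -81)
(-17*6)*E = -17*6*(-81) = -102*(-81) = 8262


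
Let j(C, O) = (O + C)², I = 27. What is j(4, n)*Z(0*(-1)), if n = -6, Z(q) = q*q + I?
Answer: 108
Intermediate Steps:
Z(q) = 27 + q² (Z(q) = q*q + 27 = q² + 27 = 27 + q²)
j(C, O) = (C + O)²
j(4, n)*Z(0*(-1)) = (4 - 6)²*(27 + (0*(-1))²) = (-2)²*(27 + 0²) = 4*(27 + 0) = 4*27 = 108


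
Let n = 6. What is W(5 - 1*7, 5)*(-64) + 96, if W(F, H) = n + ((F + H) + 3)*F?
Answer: 480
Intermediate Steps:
W(F, H) = 6 + F*(3 + F + H) (W(F, H) = 6 + ((F + H) + 3)*F = 6 + (3 + F + H)*F = 6 + F*(3 + F + H))
W(5 - 1*7, 5)*(-64) + 96 = (6 + (5 - 1*7)² + 3*(5 - 1*7) + (5 - 1*7)*5)*(-64) + 96 = (6 + (5 - 7)² + 3*(5 - 7) + (5 - 7)*5)*(-64) + 96 = (6 + (-2)² + 3*(-2) - 2*5)*(-64) + 96 = (6 + 4 - 6 - 10)*(-64) + 96 = -6*(-64) + 96 = 384 + 96 = 480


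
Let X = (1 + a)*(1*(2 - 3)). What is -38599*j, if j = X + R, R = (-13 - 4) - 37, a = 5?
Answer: 2315940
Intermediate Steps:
R = -54 (R = -17 - 37 = -54)
X = -6 (X = (1 + 5)*(1*(2 - 3)) = 6*(1*(-1)) = 6*(-1) = -6)
j = -60 (j = -6 - 54 = -60)
-38599*j = -38599*(-60) = 2315940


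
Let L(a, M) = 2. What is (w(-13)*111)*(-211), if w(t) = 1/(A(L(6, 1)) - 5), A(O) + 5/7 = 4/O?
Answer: 163947/26 ≈ 6305.7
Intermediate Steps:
A(O) = -5/7 + 4/O
w(t) = -7/26 (w(t) = 1/((-5/7 + 4/2) - 5) = 1/((-5/7 + 4*(½)) - 5) = 1/((-5/7 + 2) - 5) = 1/(9/7 - 5) = 1/(-26/7) = -7/26)
(w(-13)*111)*(-211) = -7/26*111*(-211) = -777/26*(-211) = 163947/26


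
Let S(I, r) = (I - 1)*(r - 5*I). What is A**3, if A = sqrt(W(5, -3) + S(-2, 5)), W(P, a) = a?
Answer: -192*I*sqrt(3) ≈ -332.55*I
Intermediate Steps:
S(I, r) = (-1 + I)*(r - 5*I)
A = 4*I*sqrt(3) (A = sqrt(-3 + (-1*5 - 5*(-2)**2 + 5*(-2) - 2*5)) = sqrt(-3 + (-5 - 5*4 - 10 - 10)) = sqrt(-3 + (-5 - 20 - 10 - 10)) = sqrt(-3 - 45) = sqrt(-48) = 4*I*sqrt(3) ≈ 6.9282*I)
A**3 = (4*I*sqrt(3))**3 = -192*I*sqrt(3)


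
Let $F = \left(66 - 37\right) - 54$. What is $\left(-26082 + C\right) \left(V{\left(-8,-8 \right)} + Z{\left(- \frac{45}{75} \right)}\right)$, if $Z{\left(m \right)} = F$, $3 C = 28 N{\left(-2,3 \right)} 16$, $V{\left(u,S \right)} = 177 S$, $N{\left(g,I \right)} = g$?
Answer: $\frac{114043622}{3} \approx 3.8015 \cdot 10^{7}$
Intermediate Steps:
$C = - \frac{896}{3}$ ($C = \frac{28 \left(-2\right) 16}{3} = \frac{\left(-56\right) 16}{3} = \frac{1}{3} \left(-896\right) = - \frac{896}{3} \approx -298.67$)
$F = -25$ ($F = 29 - 54 = -25$)
$Z{\left(m \right)} = -25$
$\left(-26082 + C\right) \left(V{\left(-8,-8 \right)} + Z{\left(- \frac{45}{75} \right)}\right) = \left(-26082 - \frac{896}{3}\right) \left(177 \left(-8\right) - 25\right) = - \frac{79142 \left(-1416 - 25\right)}{3} = \left(- \frac{79142}{3}\right) \left(-1441\right) = \frac{114043622}{3}$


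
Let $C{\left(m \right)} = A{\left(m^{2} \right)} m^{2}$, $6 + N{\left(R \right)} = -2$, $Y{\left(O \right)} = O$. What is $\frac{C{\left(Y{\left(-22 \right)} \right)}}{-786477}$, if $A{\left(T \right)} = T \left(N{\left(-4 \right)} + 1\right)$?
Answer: $\frac{1639792}{786477} \approx 2.085$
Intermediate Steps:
$N{\left(R \right)} = -8$ ($N{\left(R \right)} = -6 - 2 = -8$)
$A{\left(T \right)} = - 7 T$ ($A{\left(T \right)} = T \left(-8 + 1\right) = T \left(-7\right) = - 7 T$)
$C{\left(m \right)} = - 7 m^{4}$ ($C{\left(m \right)} = - 7 m^{2} m^{2} = - 7 m^{4}$)
$\frac{C{\left(Y{\left(-22 \right)} \right)}}{-786477} = \frac{\left(-7\right) \left(-22\right)^{4}}{-786477} = \left(-7\right) 234256 \left(- \frac{1}{786477}\right) = \left(-1639792\right) \left(- \frac{1}{786477}\right) = \frac{1639792}{786477}$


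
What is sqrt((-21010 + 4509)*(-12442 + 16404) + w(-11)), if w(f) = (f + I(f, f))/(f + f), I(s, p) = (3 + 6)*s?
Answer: I*sqrt(65376957) ≈ 8085.6*I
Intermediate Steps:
I(s, p) = 9*s
w(f) = 5 (w(f) = (f + 9*f)/(f + f) = (10*f)/((2*f)) = (10*f)*(1/(2*f)) = 5)
sqrt((-21010 + 4509)*(-12442 + 16404) + w(-11)) = sqrt((-21010 + 4509)*(-12442 + 16404) + 5) = sqrt(-16501*3962 + 5) = sqrt(-65376962 + 5) = sqrt(-65376957) = I*sqrt(65376957)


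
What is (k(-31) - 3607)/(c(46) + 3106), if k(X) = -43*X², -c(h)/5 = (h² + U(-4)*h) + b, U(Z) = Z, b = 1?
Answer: 44930/6559 ≈ 6.8501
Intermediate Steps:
c(h) = -5 - 5*h² + 20*h (c(h) = -5*((h² - 4*h) + 1) = -5*(1 + h² - 4*h) = -5 - 5*h² + 20*h)
(k(-31) - 3607)/(c(46) + 3106) = (-43*(-31)² - 3607)/((-5 - 5*46² + 20*46) + 3106) = (-43*961 - 3607)/((-5 - 5*2116 + 920) + 3106) = (-41323 - 3607)/((-5 - 10580 + 920) + 3106) = -44930/(-9665 + 3106) = -44930/(-6559) = -44930*(-1/6559) = 44930/6559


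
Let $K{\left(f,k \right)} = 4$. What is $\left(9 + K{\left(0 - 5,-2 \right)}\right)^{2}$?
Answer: $169$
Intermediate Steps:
$\left(9 + K{\left(0 - 5,-2 \right)}\right)^{2} = \left(9 + 4\right)^{2} = 13^{2} = 169$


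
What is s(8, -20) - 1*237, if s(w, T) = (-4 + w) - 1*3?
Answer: -236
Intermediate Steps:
s(w, T) = -7 + w (s(w, T) = (-4 + w) - 3 = -7 + w)
s(8, -20) - 1*237 = (-7 + 8) - 1*237 = 1 - 237 = -236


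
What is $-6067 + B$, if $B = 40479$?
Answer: $34412$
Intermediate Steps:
$-6067 + B = -6067 + 40479 = 34412$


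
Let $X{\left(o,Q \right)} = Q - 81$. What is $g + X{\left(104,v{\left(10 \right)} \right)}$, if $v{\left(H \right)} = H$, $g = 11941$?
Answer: $11870$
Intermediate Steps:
$X{\left(o,Q \right)} = -81 + Q$
$g + X{\left(104,v{\left(10 \right)} \right)} = 11941 + \left(-81 + 10\right) = 11941 - 71 = 11870$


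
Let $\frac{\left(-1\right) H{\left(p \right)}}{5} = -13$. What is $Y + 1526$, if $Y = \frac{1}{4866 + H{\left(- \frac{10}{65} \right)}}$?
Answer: $\frac{7524707}{4931} \approx 1526.0$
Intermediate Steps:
$H{\left(p \right)} = 65$ ($H{\left(p \right)} = \left(-5\right) \left(-13\right) = 65$)
$Y = \frac{1}{4931}$ ($Y = \frac{1}{4866 + 65} = \frac{1}{4931} \approx 0.0002028$)
$Y + 1526 = \frac{1}{4931} + 1526 = \frac{7524707}{4931}$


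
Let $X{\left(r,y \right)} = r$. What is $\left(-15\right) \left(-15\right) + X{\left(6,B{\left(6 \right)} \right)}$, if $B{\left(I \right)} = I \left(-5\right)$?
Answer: $231$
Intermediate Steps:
$B{\left(I \right)} = - 5 I$
$\left(-15\right) \left(-15\right) + X{\left(6,B{\left(6 \right)} \right)} = \left(-15\right) \left(-15\right) + 6 = 225 + 6 = 231$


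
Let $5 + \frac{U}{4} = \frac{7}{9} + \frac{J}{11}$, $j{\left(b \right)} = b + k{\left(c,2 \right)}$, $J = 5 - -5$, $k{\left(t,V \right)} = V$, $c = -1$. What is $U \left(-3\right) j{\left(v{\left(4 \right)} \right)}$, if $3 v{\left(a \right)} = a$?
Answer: $\frac{13120}{99} \approx 132.53$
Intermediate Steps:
$v{\left(a \right)} = \frac{a}{3}$
$J = 10$ ($J = 5 + 5 = 10$)
$j{\left(b \right)} = 2 + b$ ($j{\left(b \right)} = b + 2 = 2 + b$)
$U = - \frac{1312}{99}$ ($U = -20 + 4 \left(\frac{7}{9} + \frac{10}{11}\right) = -20 + 4 \cdot \frac{167}{99} = -20 + \frac{668}{99} = - \frac{1312}{99} \approx -13.253$)
$U \left(-3\right) j{\left(v{\left(4 \right)} \right)} = \left(- \frac{1312}{99}\right) \left(-3\right) \left(2 + \frac{1}{3} \cdot 4\right) = \frac{1312 \left(2 + \frac{4}{3}\right)}{33} = \frac{1312}{33} \cdot \frac{10}{3} = \frac{13120}{99}$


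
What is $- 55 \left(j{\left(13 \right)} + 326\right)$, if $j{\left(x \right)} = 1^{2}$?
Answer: $-17985$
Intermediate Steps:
$j{\left(x \right)} = 1$
$- 55 \left(j{\left(13 \right)} + 326\right) = - 55 \left(1 + 326\right) = \left(-55\right) 327 = -17985$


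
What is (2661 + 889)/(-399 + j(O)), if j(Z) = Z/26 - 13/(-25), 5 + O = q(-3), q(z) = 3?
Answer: -1153750/129531 ≈ -8.9071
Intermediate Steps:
O = -2 (O = -5 + 3 = -2)
j(Z) = 13/25 + Z/26 (j(Z) = Z*(1/26) - 13*(-1/25) = Z/26 + 13/25 = 13/25 + Z/26)
(2661 + 889)/(-399 + j(O)) = (2661 + 889)/(-399 + (13/25 + (1/26)*(-2))) = 3550/(-399 + (13/25 - 1/13)) = 3550/(-399 + 144/325) = 3550/(-129531/325) = 3550*(-325/129531) = -1153750/129531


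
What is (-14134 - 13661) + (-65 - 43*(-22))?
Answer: -26914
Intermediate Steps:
(-14134 - 13661) + (-65 - 43*(-22)) = -27795 + (-65 + 946) = -27795 + 881 = -26914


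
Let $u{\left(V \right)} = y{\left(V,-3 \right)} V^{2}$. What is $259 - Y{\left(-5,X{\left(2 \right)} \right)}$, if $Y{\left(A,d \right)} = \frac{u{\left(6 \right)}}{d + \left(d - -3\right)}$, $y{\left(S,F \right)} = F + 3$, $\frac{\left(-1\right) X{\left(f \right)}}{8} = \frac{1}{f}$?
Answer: $259$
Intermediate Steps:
$X{\left(f \right)} = - \frac{8}{f}$
$y{\left(S,F \right)} = 3 + F$
$u{\left(V \right)} = 0$ ($u{\left(V \right)} = \left(3 - 3\right) V^{2} = 0 V^{2} = 0$)
$Y{\left(A,d \right)} = 0$ ($Y{\left(A,d \right)} = \frac{0}{d + \left(d - -3\right)} = \frac{0}{d + \left(d + 3\right)} = \frac{0}{d + \left(3 + d\right)} = \frac{0}{3 + 2 d} = 0$)
$259 - Y{\left(-5,X{\left(2 \right)} \right)} = 259 - 0 = 259 + 0 = 259$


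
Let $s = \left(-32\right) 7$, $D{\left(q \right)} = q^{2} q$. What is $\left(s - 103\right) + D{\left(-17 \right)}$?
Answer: $-5240$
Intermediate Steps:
$D{\left(q \right)} = q^{3}$
$s = -224$
$\left(s - 103\right) + D{\left(-17 \right)} = \left(-224 - 103\right) + \left(-17\right)^{3} = -327 - 4913 = -5240$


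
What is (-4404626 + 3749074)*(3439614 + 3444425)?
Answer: -4512845534528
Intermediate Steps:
(-4404626 + 3749074)*(3439614 + 3444425) = -655552*6884039 = -4512845534528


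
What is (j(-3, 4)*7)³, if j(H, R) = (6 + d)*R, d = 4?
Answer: 21952000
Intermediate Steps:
j(H, R) = 10*R (j(H, R) = (6 + 4)*R = 10*R)
(j(-3, 4)*7)³ = ((10*4)*7)³ = (40*7)³ = 280³ = 21952000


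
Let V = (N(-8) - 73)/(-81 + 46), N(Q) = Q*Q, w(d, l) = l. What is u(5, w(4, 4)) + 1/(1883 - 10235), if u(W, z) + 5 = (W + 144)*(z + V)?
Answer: 183961117/292320 ≈ 629.31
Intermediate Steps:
N(Q) = Q**2
V = 9/35 (V = ((-8)**2 - 73)/(-81 + 46) = (64 - 73)/(-35) = -9*(-1/35) = 9/35 ≈ 0.25714)
u(W, z) = -5 + (144 + W)*(9/35 + z) (u(W, z) = -5 + (W + 144)*(z + 9/35) = -5 + (144 + W)*(9/35 + z))
u(5, w(4, 4)) + 1/(1883 - 10235) = (1121/35 + 144*4 + (9/35)*5 + 5*4) + 1/(1883 - 10235) = (1121/35 + 576 + 9/7 + 20) + 1/(-8352) = 22026/35 - 1/8352 = 183961117/292320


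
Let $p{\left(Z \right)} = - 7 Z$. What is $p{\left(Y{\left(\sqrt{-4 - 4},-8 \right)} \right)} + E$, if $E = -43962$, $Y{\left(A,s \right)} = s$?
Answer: $-43906$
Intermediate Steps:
$p{\left(Y{\left(\sqrt{-4 - 4},-8 \right)} \right)} + E = \left(-7\right) \left(-8\right) - 43962 = 56 - 43962 = -43906$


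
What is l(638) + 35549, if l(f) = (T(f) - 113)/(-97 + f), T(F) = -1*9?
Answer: 19231887/541 ≈ 35549.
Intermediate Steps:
T(F) = -9
l(f) = -122/(-97 + f) (l(f) = (-9 - 113)/(-97 + f) = -122/(-97 + f))
l(638) + 35549 = -122/(-97 + 638) + 35549 = -122/541 + 35549 = 19231887/541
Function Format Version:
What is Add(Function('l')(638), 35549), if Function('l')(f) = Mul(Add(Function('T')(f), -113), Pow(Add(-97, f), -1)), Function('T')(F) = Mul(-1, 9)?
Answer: Rational(19231887, 541) ≈ 35549.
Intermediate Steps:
Function('T')(F) = -9
Function('l')(f) = Mul(-122, Pow(Add(-97, f), -1)) (Function('l')(f) = Mul(Add(-9, -113), Pow(Add(-97, f), -1)) = Mul(-122, Pow(Add(-97, f), -1)))
Add(Function('l')(638), 35549) = Add(Mul(-122, Pow(Add(-97, 638), -1)), 35549) = Add(Mul(-122, Pow(541, -1)), 35549) = Add(Mul(-122, Rational(1, 541)), 35549) = Add(Rational(-122, 541), 35549) = Rational(19231887, 541)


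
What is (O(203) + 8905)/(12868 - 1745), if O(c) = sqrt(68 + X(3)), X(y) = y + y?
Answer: 8905/11123 + sqrt(74)/11123 ≈ 0.80137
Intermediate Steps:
X(y) = 2*y
O(c) = sqrt(74) (O(c) = sqrt(68 + 2*3) = sqrt(68 + 6) = sqrt(74))
(O(203) + 8905)/(12868 - 1745) = (sqrt(74) + 8905)/(12868 - 1745) = (8905 + sqrt(74))/11123 = (8905 + sqrt(74))*(1/11123) = 8905/11123 + sqrt(74)/11123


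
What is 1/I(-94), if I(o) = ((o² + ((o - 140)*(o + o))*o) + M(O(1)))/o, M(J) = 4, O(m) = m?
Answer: 47/2063204 ≈ 2.2780e-5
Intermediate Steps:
I(o) = (4 + o² + 2*o²*(-140 + o))/o (I(o) = ((o² + ((o - 140)*(o + o))*o) + 4)/o = ((o² + ((-140 + o)*(2*o))*o) + 4)/o = ((o² + (2*o*(-140 + o))*o) + 4)/o = ((o² + 2*o²*(-140 + o)) + 4)/o = (4 + o² + 2*o²*(-140 + o))/o)
1/I(-94) = 1/((4 + (-94)²*(-279 + 2*(-94)))/(-94)) = 1/(-(4 + 8836*(-279 - 188))/94) = 1/(-(4 + 8836*(-467))/94) = 1/(-(4 - 4126412)/94) = 1/(-1/94*(-4126408)) = 1/(2063204/47) = 47/2063204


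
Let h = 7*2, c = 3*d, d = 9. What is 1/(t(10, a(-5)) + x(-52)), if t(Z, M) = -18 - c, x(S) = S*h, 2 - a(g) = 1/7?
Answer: -1/773 ≈ -0.0012937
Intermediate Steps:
c = 27 (c = 3*9 = 27)
a(g) = 13/7 (a(g) = 2 - 1/7 = 2 - 1*⅐ = 2 - ⅐ = 13/7)
h = 14
x(S) = 14*S (x(S) = S*14 = 14*S)
t(Z, M) = -45 (t(Z, M) = -18 - 1*27 = -18 - 27 = -45)
1/(t(10, a(-5)) + x(-52)) = 1/(-45 + 14*(-52)) = 1/(-45 - 728) = 1/(-773) = -1/773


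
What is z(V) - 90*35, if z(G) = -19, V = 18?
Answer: -3169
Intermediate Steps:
z(V) - 90*35 = -19 - 90*35 = -19 - 3150 = -3169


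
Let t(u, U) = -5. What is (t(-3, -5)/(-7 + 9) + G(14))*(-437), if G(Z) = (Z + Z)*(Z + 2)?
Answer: -389367/2 ≈ -1.9468e+5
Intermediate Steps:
G(Z) = 2*Z*(2 + Z) (G(Z) = (2*Z)*(2 + Z) = 2*Z*(2 + Z))
(t(-3, -5)/(-7 + 9) + G(14))*(-437) = (-5/(-7 + 9) + 2*14*(2 + 14))*(-437) = (-5/2 + 2*14*16)*(-437) = ((½)*(-5) + 448)*(-437) = (-5/2 + 448)*(-437) = (891/2)*(-437) = -389367/2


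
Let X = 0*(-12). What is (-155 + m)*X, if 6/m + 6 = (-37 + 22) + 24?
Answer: 0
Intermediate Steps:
m = 2 (m = 6/(-6 + ((-37 + 22) + 24)) = 6/(-6 + (-15 + 24)) = 6/(-6 + 9) = 6/3 = 6*(⅓) = 2)
X = 0
(-155 + m)*X = (-155 + 2)*0 = -153*0 = 0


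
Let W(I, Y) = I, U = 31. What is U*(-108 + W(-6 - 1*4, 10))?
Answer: -3658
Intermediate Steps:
U*(-108 + W(-6 - 1*4, 10)) = 31*(-108 + (-6 - 1*4)) = 31*(-108 + (-6 - 4)) = 31*(-108 - 10) = 31*(-118) = -3658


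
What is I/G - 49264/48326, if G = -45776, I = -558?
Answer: -557035739/553042744 ≈ -1.0072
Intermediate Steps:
I/G - 49264/48326 = -558/(-45776) - 49264/48326 = -558*(-1/45776) - 49264*1/48326 = 279/22888 - 24632/24163 = -557035739/553042744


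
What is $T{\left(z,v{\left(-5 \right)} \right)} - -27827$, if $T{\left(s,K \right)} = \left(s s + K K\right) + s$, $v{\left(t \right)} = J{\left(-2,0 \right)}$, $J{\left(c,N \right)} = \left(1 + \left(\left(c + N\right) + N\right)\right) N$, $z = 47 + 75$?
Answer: $42833$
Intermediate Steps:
$z = 122$
$J{\left(c,N \right)} = N \left(1 + c + 2 N\right)$ ($J{\left(c,N \right)} = \left(1 + \left(\left(N + c\right) + N\right)\right) N = \left(1 + \left(c + 2 N\right)\right) N = \left(1 + c + 2 N\right) N = N \left(1 + c + 2 N\right)$)
$v{\left(t \right)} = 0$ ($v{\left(t \right)} = 0 \left(1 - 2 + 2 \cdot 0\right) = 0 \left(1 - 2 + 0\right) = 0 \left(-1\right) = 0$)
$T{\left(s,K \right)} = s + K^{2} + s^{2}$ ($T{\left(s,K \right)} = \left(s^{2} + K^{2}\right) + s = \left(K^{2} + s^{2}\right) + s = s + K^{2} + s^{2}$)
$T{\left(z,v{\left(-5 \right)} \right)} - -27827 = \left(122 + 0^{2} + 122^{2}\right) - -27827 = \left(122 + 0 + 14884\right) + 27827 = 15006 + 27827 = 42833$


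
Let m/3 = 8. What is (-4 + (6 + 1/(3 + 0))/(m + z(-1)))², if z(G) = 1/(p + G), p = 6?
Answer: 1841449/131769 ≈ 13.975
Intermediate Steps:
m = 24 (m = 3*8 = 24)
z(G) = 1/(6 + G)
(-4 + (6 + 1/(3 + 0))/(m + z(-1)))² = (-4 + (6 + 1/(3 + 0))/(24 + 1/(6 - 1)))² = (-4 + (6 + 1/3)/(24 + 1/5))² = (-4 + (6 + ⅓)/(24 + ⅕))² = (-4 + 19/(3*(121/5)))² = (-4 + (19/3)*(5/121))² = (-4 + 95/363)² = (-1357/363)² = 1841449/131769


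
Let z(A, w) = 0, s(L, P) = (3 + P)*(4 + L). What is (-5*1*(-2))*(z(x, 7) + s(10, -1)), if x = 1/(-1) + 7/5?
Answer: 280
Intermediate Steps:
x = ⅖ (x = 1*(-1) + 7*(⅕) = -1 + 7/5 = ⅖ ≈ 0.40000)
(-5*1*(-2))*(z(x, 7) + s(10, -1)) = (-5*1*(-2))*(0 + (12 + 3*10 + 4*(-1) + 10*(-1))) = (-5*(-2))*(0 + (12 + 30 - 4 - 10)) = 10*(0 + 28) = 10*28 = 280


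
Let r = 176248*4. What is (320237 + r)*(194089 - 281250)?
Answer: -89359984869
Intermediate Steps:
r = 704992
(320237 + r)*(194089 - 281250) = (320237 + 704992)*(194089 - 281250) = 1025229*(-87161) = -89359984869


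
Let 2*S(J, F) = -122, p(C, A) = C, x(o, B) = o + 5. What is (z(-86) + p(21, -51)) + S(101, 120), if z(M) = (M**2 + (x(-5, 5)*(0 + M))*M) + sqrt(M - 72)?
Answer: 7356 + I*sqrt(158) ≈ 7356.0 + 12.57*I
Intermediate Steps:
x(o, B) = 5 + o
S(J, F) = -61 (S(J, F) = (1/2)*(-122) = -61)
z(M) = M**2 + sqrt(-72 + M) (z(M) = (M**2 + ((5 - 5)*(0 + M))*M) + sqrt(M - 72) = (M**2 + (0*M)*M) + sqrt(-72 + M) = (M**2 + 0*M) + sqrt(-72 + M) = (M**2 + 0) + sqrt(-72 + M) = M**2 + sqrt(-72 + M))
(z(-86) + p(21, -51)) + S(101, 120) = (((-86)**2 + sqrt(-72 - 86)) + 21) - 61 = ((7396 + sqrt(-158)) + 21) - 61 = ((7396 + I*sqrt(158)) + 21) - 61 = (7417 + I*sqrt(158)) - 61 = 7356 + I*sqrt(158)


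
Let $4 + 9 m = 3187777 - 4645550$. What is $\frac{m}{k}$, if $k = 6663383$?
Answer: $- \frac{1457777}{59970447} \approx -0.024308$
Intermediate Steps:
$m = - \frac{1457777}{9}$ ($m = - \frac{4}{9} + \frac{3187777 - 4645550}{9} = - \frac{4}{9} + \frac{1}{9} \left(-1457773\right) = - \frac{4}{9} - \frac{1457773}{9} = - \frac{1457777}{9} \approx -1.6198 \cdot 10^{5}$)
$\frac{m}{k} = - \frac{1457777}{9 \cdot 6663383} = \left(- \frac{1457777}{9}\right) \frac{1}{6663383} = - \frac{1457777}{59970447}$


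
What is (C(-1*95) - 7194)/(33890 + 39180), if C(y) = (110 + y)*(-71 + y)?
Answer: -4842/36535 ≈ -0.13253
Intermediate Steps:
C(y) = (-71 + y)*(110 + y)
(C(-1*95) - 7194)/(33890 + 39180) = ((-7810 + (-1*95)² + 39*(-1*95)) - 7194)/(33890 + 39180) = ((-7810 + (-95)² + 39*(-95)) - 7194)/73070 = ((-7810 + 9025 - 3705) - 7194)*(1/73070) = (-2490 - 7194)*(1/73070) = -9684*1/73070 = -4842/36535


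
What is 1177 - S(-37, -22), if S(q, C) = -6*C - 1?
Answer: 1046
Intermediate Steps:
S(q, C) = -1 - 6*C
1177 - S(-37, -22) = 1177 - (-1 - 6*(-22)) = 1177 - (-1 + 132) = 1177 - 1*131 = 1177 - 131 = 1046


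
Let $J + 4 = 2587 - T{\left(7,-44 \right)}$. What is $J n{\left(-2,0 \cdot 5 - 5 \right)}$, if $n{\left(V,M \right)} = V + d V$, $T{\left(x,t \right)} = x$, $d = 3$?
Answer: $-20608$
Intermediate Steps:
$J = 2576$ ($J = -4 + \left(2587 - 7\right) = -4 + 2580 = 2576$)
$n{\left(V,M \right)} = 4 V$ ($n{\left(V,M \right)} = V + 3 V = 4 V$)
$J n{\left(-2,0 \cdot 5 - 5 \right)} = 2576 \cdot 4 \left(-2\right) = 2576 \left(-8\right) = -20608$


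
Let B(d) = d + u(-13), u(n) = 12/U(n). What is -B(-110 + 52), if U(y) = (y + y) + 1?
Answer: 1462/25 ≈ 58.480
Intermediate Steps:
U(y) = 1 + 2*y (U(y) = 2*y + 1 = 1 + 2*y)
u(n) = 12/(1 + 2*n)
B(d) = -12/25 + d (B(d) = d + 12/(1 + 2*(-13)) = d + 12/(1 - 26) = d + 12/(-25) = d + 12*(-1/25) = d - 12/25 = -12/25 + d)
-B(-110 + 52) = -(-12/25 + (-110 + 52)) = -(-12/25 - 58) = -1*(-1462/25) = 1462/25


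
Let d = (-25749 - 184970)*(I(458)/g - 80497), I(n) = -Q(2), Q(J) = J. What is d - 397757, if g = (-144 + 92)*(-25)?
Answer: 11025202441619/650 ≈ 1.6962e+10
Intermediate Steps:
g = 1300 (g = -52*(-25) = 1300)
I(n) = -2 (I(n) = -1*2 = -2)
d = 11025460983669/650 (d = (-25749 - 184970)*(-2/1300 - 80497) = -210719*(-2*1/1300 - 80497) = -210719*(-1/650 - 80497) = -210719*(-52323051/650) = 11025460983669/650 ≈ 1.6962e+10)
d - 397757 = 11025460983669/650 - 397757 = 11025202441619/650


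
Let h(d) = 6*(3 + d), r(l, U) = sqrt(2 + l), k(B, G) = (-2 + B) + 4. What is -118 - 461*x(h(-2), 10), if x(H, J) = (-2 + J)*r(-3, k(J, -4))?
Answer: -118 - 3688*I ≈ -118.0 - 3688.0*I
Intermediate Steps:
k(B, G) = 2 + B
h(d) = 18 + 6*d
x(H, J) = I*(-2 + J) (x(H, J) = (-2 + J)*sqrt(2 - 3) = (-2 + J)*sqrt(-1) = (-2 + J)*I = I*(-2 + J))
-118 - 461*x(h(-2), 10) = -118 - 461*I*(-2 + 10) = -118 - 461*I*8 = -118 - 3688*I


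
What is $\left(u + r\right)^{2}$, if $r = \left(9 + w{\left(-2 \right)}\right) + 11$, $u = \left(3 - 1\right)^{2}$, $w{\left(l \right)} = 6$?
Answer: $900$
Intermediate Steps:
$u = 4$ ($u = 2^{2} = 4$)
$r = 26$ ($r = \left(9 + 6\right) + 11 = 15 + 11 = 26$)
$\left(u + r\right)^{2} = \left(4 + 26\right)^{2} = 30^{2} = 900$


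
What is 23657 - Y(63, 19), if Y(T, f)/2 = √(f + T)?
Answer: 23657 - 2*√82 ≈ 23639.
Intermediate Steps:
Y(T, f) = 2*√(T + f) (Y(T, f) = 2*√(f + T) = 2*√(T + f))
23657 - Y(63, 19) = 23657 - 2*√(63 + 19) = 23657 - 2*√82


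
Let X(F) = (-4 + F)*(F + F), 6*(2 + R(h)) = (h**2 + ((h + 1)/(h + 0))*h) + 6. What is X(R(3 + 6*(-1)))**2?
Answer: 529/324 ≈ 1.6327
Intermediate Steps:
R(h) = -5/6 + h/6 + h**2/6 (R(h) = -2 + ((h**2 + ((h + 1)/(h + 0))*h) + 6)/6 = -2 + ((h**2 + ((1 + h)/h)*h) + 6)/6 = -2 + ((h**2 + (1 + h)) + 6)/6 = -2 + ((1 + h + h**2) + 6)/6 = -2 + (7 + h + h**2)/6 = -2 + (7/6 + h/6 + h**2/6) = -5/6 + h/6 + h**2/6)
X(F) = 2*F*(-4 + F) (X(F) = (-4 + F)*(2*F) = 2*F*(-4 + F))
X(R(3 + 6*(-1)))**2 = (2*(-5/6 + (3 + 6*(-1))/6 + (3 + 6*(-1))**2/6)*(-4 + (-5/6 + (3 + 6*(-1))/6 + (3 + 6*(-1))**2/6)))**2 = (2*(-5/6 + (3 - 6)/6 + (3 - 6)**2/6)*(-4 + (-5/6 + (3 - 6)/6 + (3 - 6)**2/6)))**2 = (2*(-5/6 + (1/6)*(-3) + (1/6)*(-3)**2)*(-4 + (-5/6 + (1/6)*(-3) + (1/6)*(-3)**2)))**2 = (2*(-5/6 - 1/2 + (1/6)*9)*(-4 + (-5/6 - 1/2 + (1/6)*9)))**2 = (2*(-5/6 - 1/2 + 3/2)*(-4 + (-5/6 - 1/2 + 3/2)))**2 = (2*(1/6)*(-4 + 1/6))**2 = (2*(1/6)*(-23/6))**2 = (-23/18)**2 = 529/324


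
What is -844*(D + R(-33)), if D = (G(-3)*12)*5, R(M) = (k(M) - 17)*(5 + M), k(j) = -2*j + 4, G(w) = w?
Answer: 1404416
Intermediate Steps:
k(j) = 4 - 2*j
R(M) = (-13 - 2*M)*(5 + M) (R(M) = ((4 - 2*M) - 17)*(5 + M) = (-13 - 2*M)*(5 + M))
D = -180 (D = -3*12*5 = -36*5 = -180)
-844*(D + R(-33)) = -844*(-180 + (-65 - 23*(-33) - 2*(-33)²)) = -844*(-180 + (-65 + 759 - 2*1089)) = -844*(-180 + (-65 + 759 - 2178)) = -844*(-180 - 1484) = -844*(-1664) = 1404416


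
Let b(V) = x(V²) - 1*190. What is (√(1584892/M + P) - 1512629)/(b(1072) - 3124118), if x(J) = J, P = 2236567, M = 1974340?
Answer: 1512629/1975124 - √544886407973141030/974891579540 ≈ 0.76508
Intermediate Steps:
b(V) = -190 + V² (b(V) = V² - 1*190 = V² - 190 = -190 + V²)
(√(1584892/M + P) - 1512629)/(b(1072) - 3124118) = (√(1584892/1974340 + 2236567) - 1512629)/((-190 + 1072²) - 3124118) = (√(1584892*(1/1974340) + 2236567) - 1512629)/((-190 + 1149184) - 3124118) = (√(396223/493585 + 2236567) - 1512629)/(1148994 - 3124118) = (√(1103936318918/493585) - 1512629)/(-1975124) = (√544886407973141030/493585 - 1512629)*(-1/1975124) = (-1512629 + √544886407973141030/493585)*(-1/1975124) = 1512629/1975124 - √544886407973141030/974891579540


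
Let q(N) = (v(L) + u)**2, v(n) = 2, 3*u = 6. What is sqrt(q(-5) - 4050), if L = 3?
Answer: I*sqrt(4034) ≈ 63.514*I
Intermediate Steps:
u = 2 (u = (1/3)*6 = 2)
q(N) = 16 (q(N) = (2 + 2)**2 = 4**2 = 16)
sqrt(q(-5) - 4050) = sqrt(16 - 4050) = sqrt(-4034) = I*sqrt(4034)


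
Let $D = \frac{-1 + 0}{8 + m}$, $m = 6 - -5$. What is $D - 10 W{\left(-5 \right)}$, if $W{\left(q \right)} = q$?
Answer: $\frac{949}{19} \approx 49.947$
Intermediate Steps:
$m = 11$ ($m = 6 + 5 = 11$)
$D = - \frac{1}{19}$ ($D = \frac{-1 + 0}{8 + 11} = - \frac{1}{19} \approx -0.052632$)
$D - 10 W{\left(-5 \right)} = - \frac{1}{19} - -50 = - \frac{1}{19} + 50 = \frac{949}{19}$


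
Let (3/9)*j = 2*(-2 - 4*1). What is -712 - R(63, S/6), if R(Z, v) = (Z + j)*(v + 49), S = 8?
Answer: -2071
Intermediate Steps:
j = -36 (j = 3*(2*(-2 - 4*1)) = 3*(2*(-2 - 4)) = 3*(2*(-6)) = 3*(-12) = -36)
R(Z, v) = (-36 + Z)*(49 + v) (R(Z, v) = (Z - 36)*(v + 49) = (-36 + Z)*(49 + v))
-712 - R(63, S/6) = -712 - (-1764 - 36*8/6 + 49*63 + 63*(8/6)) = -712 - (-1764 - 6*8 + 3087 + 63*((⅙)*8)) = -712 - (-1764 - 36*4/3 + 3087 + 63*(4/3)) = -712 - (-1764 - 48 + 3087 + 84) = -712 - 1*1359 = -712 - 1359 = -2071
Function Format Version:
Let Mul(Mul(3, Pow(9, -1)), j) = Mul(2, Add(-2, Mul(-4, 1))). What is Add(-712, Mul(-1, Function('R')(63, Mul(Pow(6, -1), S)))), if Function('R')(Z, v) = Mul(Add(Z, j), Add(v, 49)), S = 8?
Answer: -2071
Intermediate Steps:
j = -36 (j = Mul(3, Mul(2, Add(-2, Mul(-4, 1)))) = Mul(3, Mul(2, Add(-2, -4))) = Mul(3, Mul(2, -6)) = Mul(3, -12) = -36)
Function('R')(Z, v) = Mul(Add(-36, Z), Add(49, v)) (Function('R')(Z, v) = Mul(Add(Z, -36), Add(v, 49)) = Mul(Add(-36, Z), Add(49, v)))
Add(-712, Mul(-1, Function('R')(63, Mul(Pow(6, -1), S)))) = Add(-712, Mul(-1, Add(-1764, Mul(-36, Mul(Pow(6, -1), 8)), Mul(49, 63), Mul(63, Mul(Pow(6, -1), 8))))) = Add(-712, Mul(-1, Add(-1764, Mul(-36, Mul(Rational(1, 6), 8)), 3087, Mul(63, Mul(Rational(1, 6), 8))))) = Add(-712, Mul(-1, Add(-1764, Mul(-36, Rational(4, 3)), 3087, Mul(63, Rational(4, 3))))) = Add(-712, Mul(-1, Add(-1764, -48, 3087, 84))) = Add(-712, Mul(-1, 1359)) = Add(-712, -1359) = -2071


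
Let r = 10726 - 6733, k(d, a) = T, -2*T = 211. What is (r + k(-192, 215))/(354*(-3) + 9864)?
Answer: 7775/17604 ≈ 0.44166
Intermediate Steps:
T = -211/2 (T = -½*211 = -211/2 ≈ -105.50)
k(d, a) = -211/2
r = 3993
(r + k(-192, 215))/(354*(-3) + 9864) = (3993 - 211/2)/(354*(-3) + 9864) = 7775/(2*(-1062 + 9864)) = (7775/2)/8802 = (7775/2)*(1/8802) = 7775/17604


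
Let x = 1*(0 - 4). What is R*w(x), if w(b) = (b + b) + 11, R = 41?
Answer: 123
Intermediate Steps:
x = -4 (x = 1*(-4) = -4)
w(b) = 11 + 2*b (w(b) = 2*b + 11 = 11 + 2*b)
R*w(x) = 41*(11 + 2*(-4)) = 41*(11 - 8) = 41*3 = 123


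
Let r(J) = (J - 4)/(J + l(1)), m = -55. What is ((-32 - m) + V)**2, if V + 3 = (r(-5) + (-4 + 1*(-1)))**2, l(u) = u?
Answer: 194481/256 ≈ 759.69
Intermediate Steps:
r(J) = (-4 + J)/(1 + J) (r(J) = (J - 4)/(J + 1) = (-4 + J)/(1 + J))
V = 73/16 (V = -3 + ((-4 - 5)/(1 - 5) + (-4 + 1*(-1)))**2 = -3 + (-9/(-4) + (-4 - 1))**2 = -3 + (-1/4*(-9) - 5)**2 = -3 + (9/4 - 5)**2 = -3 + (-11/4)**2 = -3 + 121/16 = 73/16 ≈ 4.5625)
((-32 - m) + V)**2 = ((-32 - 1*(-55)) + 73/16)**2 = ((-32 + 55) + 73/16)**2 = (23 + 73/16)**2 = (441/16)**2 = 194481/256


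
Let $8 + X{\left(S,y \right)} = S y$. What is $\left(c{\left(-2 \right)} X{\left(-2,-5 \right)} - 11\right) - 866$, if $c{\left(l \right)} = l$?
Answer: $-881$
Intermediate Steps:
$X{\left(S,y \right)} = -8 + S y$
$\left(c{\left(-2 \right)} X{\left(-2,-5 \right)} - 11\right) - 866 = \left(- 2 \left(-8 - -10\right) - 11\right) - 866 = \left(- 2 \left(-8 + 10\right) - 11\right) - 866 = \left(\left(-2\right) 2 - 11\right) - 866 = \left(-4 - 11\right) - 866 = -15 - 866 = -881$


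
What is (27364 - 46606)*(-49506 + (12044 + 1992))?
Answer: 682513740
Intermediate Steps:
(27364 - 46606)*(-49506 + (12044 + 1992)) = -19242*(-49506 + 14036) = -19242*(-35470) = 682513740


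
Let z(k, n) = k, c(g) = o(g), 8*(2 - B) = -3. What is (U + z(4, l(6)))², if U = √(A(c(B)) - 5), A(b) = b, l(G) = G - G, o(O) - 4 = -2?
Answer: (4 + I*√3)² ≈ 13.0 + 13.856*I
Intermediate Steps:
o(O) = 2 (o(O) = 4 - 2 = 2)
B = 19/8 (B = 2 - ⅛*(-3) = 2 + 3/8 = 19/8 ≈ 2.3750)
c(g) = 2
l(G) = 0
U = I*√3 (U = √(2 - 5) = √(-3) = I*√3 ≈ 1.732*I)
(U + z(4, l(6)))² = (I*√3 + 4)² = (4 + I*√3)²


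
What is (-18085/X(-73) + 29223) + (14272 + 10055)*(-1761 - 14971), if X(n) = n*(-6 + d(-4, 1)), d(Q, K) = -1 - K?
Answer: -237693940429/584 ≈ -4.0701e+8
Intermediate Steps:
X(n) = -8*n (X(n) = n*(-6 + (-1 - 1*1)) = n*(-6 + (-1 - 1)) = n*(-6 - 2) = n*(-8) = -8*n)
(-18085/X(-73) + 29223) + (14272 + 10055)*(-1761 - 14971) = (-18085/((-8*(-73))) + 29223) + (14272 + 10055)*(-1761 - 14971) = (-18085/584 + 29223) + 24327*(-16732) = (-18085*1/584 + 29223) - 407039364 = (-18085/584 + 29223) - 407039364 = 17048147/584 - 407039364 = -237693940429/584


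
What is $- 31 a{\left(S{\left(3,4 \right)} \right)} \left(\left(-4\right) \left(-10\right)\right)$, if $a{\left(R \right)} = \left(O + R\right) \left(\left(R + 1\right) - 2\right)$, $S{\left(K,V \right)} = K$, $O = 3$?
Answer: $-14880$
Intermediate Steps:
$a{\left(R \right)} = \left(-1 + R\right) \left(3 + R\right)$ ($a{\left(R \right)} = \left(3 + R\right) \left(\left(R + 1\right) - 2\right) = \left(3 + R\right) \left(\left(1 + R\right) - 2\right) = \left(3 + R\right) \left(-1 + R\right) = \left(-1 + R\right) \left(3 + R\right)$)
$- 31 a{\left(S{\left(3,4 \right)} \right)} \left(\left(-4\right) \left(-10\right)\right) = - 31 \left(-3 + 3^{2} + 2 \cdot 3\right) \left(\left(-4\right) \left(-10\right)\right) = - 31 \left(-3 + 9 + 6\right) 40 = \left(-31\right) 12 \cdot 40 = \left(-372\right) 40 = -14880$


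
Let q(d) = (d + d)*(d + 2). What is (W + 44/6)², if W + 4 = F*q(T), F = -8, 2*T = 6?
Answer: 504100/9 ≈ 56011.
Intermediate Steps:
T = 3 (T = (½)*6 = 3)
q(d) = 2*d*(2 + d) (q(d) = (2*d)*(2 + d) = 2*d*(2 + d))
W = -244 (W = -4 - 16*3*(2 + 3) = -4 - 16*3*5 = -4 - 8*30 = -4 - 240 = -244)
(W + 44/6)² = (-244 + 44/6)² = (-244 + 44*(⅙))² = (-244 + 22/3)² = (-710/3)² = 504100/9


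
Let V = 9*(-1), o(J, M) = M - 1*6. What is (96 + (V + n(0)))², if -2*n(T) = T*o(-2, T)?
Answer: 7569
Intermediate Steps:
o(J, M) = -6 + M (o(J, M) = M - 6 = -6 + M)
n(T) = -T*(-6 + T)/2
V = -9
(96 + (V + n(0)))² = (96 + (-9 + (½)*0*(6 - 1*0)))² = (96 + (-9 + (½)*0*(6 + 0)))² = (96 + (-9 + (½)*0*6))² = (96 + (-9 + 0))² = (96 - 9)² = 87² = 7569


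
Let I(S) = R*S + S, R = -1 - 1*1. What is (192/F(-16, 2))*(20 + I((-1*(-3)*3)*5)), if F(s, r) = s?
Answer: 300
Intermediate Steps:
R = -2 (R = -1 - 1 = -2)
I(S) = -S (I(S) = -2*S + S = -S)
(192/F(-16, 2))*(20 + I((-1*(-3)*3)*5)) = (192/(-16))*(20 - -1*(-3)*3*5) = (192*(-1/16))*(20 - 3*3*5) = -12*(20 - 9*5) = -12*(20 - 1*45) = -12*(20 - 45) = -12*(-25) = 300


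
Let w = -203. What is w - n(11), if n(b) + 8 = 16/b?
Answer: -2161/11 ≈ -196.45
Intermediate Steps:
n(b) = -8 + 16/b
w - n(11) = -203 - (-8 + 16/11) = -203 - 1*(-72/11) = -203 + 72/11 = -2161/11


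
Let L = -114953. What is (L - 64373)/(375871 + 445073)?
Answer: -89663/410472 ≈ -0.21844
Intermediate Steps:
(L - 64373)/(375871 + 445073) = (-114953 - 64373)/(375871 + 445073) = -179326/820944 = -179326*1/820944 = -89663/410472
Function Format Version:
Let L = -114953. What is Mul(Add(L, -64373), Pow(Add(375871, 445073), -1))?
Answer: Rational(-89663, 410472) ≈ -0.21844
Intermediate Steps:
Mul(Add(L, -64373), Pow(Add(375871, 445073), -1)) = Mul(Add(-114953, -64373), Pow(Add(375871, 445073), -1)) = Mul(-179326, Pow(820944, -1)) = Mul(-179326, Rational(1, 820944)) = Rational(-89663, 410472)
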